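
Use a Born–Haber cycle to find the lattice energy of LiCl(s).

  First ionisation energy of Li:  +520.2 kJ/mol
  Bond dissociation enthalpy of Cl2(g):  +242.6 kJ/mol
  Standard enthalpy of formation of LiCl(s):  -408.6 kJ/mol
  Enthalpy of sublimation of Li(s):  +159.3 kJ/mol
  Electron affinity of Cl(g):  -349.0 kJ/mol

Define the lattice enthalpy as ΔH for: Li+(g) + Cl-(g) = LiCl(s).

ΔHf° = 1·ΔHsub + 1·(ΣIE) + 1/2·D(Cl2) + 1·EA + U
-408.6 = 1·(+159.3) + 1·(+520.2) + 1/2·(+242.6) + 1·(-349.0) + U
U = -408.6 − (+451.8) = -860.4 kJ/mol

U = -860.4 kJ/mol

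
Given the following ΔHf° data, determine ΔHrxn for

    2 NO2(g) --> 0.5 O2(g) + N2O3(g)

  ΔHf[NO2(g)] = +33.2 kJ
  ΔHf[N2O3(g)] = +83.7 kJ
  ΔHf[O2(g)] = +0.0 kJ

Products: 1/2·(+0.0) + 1·(+83.7) = +83.7
Reactants: 2·(+33.2) = +66.4
ΔHrxn = (+83.7) − (+66.4) = 17.3 kJ

ΔHrxn = 17.3 kJ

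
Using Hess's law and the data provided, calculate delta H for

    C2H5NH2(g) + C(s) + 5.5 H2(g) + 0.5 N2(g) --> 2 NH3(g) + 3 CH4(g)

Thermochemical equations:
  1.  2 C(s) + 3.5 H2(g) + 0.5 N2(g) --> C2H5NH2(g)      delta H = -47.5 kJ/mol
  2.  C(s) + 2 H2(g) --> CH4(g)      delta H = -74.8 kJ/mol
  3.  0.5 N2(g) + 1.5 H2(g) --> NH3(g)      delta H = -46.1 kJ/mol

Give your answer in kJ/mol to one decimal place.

eq. 1 reversed: +47.5 kJ/mol
eq. 2 × 3: (3)·(-74.8) = -224.4 kJ/mol
eq. 3 × 2: (2)·(-46.1) = -92.2 kJ/mol
Combining the equations, delta H = (-1)·(-47.5) + (3)·(-74.8) + (2)·(-46.1) = -269.1 kJ/mol

delta H = -269.1 kJ/mol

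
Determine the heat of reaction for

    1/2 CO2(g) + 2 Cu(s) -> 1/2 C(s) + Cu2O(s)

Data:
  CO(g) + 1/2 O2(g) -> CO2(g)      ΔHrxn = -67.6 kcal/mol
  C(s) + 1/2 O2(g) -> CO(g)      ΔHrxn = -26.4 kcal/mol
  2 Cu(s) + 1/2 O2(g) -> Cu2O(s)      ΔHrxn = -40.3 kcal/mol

equation 1 reversed and × 1/2: (-1/2)·(-67.6) = +33.8 kcal/mol
equation 2 reversed and × 1/2: (-1/2)·(-26.4) = +13.2 kcal/mol
equation 3 as written: -40.3 kcal/mol
By Hess's law, ΔHrxn = (-1/2)·(-67.6) + (-1/2)·(-26.4) + (1)·(-40.3) = 6.7 kcal/mol

ΔHrxn = 6.7 kcal/mol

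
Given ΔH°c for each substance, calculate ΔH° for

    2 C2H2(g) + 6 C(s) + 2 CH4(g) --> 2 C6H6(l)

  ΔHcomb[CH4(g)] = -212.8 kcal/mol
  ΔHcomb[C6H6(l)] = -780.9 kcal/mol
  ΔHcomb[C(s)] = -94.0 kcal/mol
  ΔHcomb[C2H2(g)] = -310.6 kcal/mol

ΔH° = -49.0 kcal/mol

With combustion enthalpies, reactants minus products:
= [2·(-310.6) + 6·(-94.0) + 2·(-212.8)] − [2·(-780.9)]
= -49.0 kcal/mol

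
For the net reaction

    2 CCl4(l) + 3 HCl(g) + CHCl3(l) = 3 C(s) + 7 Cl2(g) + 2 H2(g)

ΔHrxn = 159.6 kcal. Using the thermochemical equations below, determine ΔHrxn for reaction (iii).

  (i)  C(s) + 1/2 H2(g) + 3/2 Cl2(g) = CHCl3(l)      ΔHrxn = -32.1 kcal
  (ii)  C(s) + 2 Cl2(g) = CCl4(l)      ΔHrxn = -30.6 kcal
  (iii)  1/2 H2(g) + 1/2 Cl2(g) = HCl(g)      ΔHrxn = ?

ΔHrxn = -22.1 kcal

(i) reversed: +32.1 kcal
(ii) reversed and × 2: (-2)·(-30.6) = +61.2 kcal
(iii) reversed and × 3: contributes −3·x
+159.6 = (+32.1) + (+61.2) − 3·x
x = (+159.6 − (+93.3)) / (-3) = -22.1 kcal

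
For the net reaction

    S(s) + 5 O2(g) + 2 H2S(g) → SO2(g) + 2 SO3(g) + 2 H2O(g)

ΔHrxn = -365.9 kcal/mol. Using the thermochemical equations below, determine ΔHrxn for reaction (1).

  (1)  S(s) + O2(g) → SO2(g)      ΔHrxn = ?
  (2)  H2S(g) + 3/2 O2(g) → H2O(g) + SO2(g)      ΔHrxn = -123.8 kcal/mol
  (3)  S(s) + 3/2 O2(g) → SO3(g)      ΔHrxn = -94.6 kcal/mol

(1) reversed: contributes −x
(2) × 2: (2)·(-123.8) = -247.6 kcal/mol
(3) × 2: (2)·(-94.6) = -189.2 kcal/mol
-365.9 = (-247.6) + (-189.2) − x
x = (-365.9 − (-436.8)) / (-1) = -70.9 kcal/mol

ΔHrxn = -70.9 kcal/mol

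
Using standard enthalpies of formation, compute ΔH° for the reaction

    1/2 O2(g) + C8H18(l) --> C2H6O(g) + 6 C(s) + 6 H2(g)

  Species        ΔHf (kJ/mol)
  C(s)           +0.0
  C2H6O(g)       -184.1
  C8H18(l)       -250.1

Products: 1·(-184.1) + 6·(+0.0) + 6·(+0.0) = -184.1
Reactants: 1/2·(+0.0) + 1·(-250.1) = -250.1
ΔH° = (-184.1) − (-250.1) = 66.0 kJ/mol

ΔH° = 66.0 kJ/mol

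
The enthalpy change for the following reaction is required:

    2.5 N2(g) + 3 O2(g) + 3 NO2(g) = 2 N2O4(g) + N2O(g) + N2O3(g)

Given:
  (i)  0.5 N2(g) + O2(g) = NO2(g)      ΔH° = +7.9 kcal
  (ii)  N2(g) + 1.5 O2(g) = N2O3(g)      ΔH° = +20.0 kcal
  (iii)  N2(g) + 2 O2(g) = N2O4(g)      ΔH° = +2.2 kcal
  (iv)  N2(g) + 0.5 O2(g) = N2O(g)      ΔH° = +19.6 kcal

ΔH° = 20.3 kcal

(i) reversed and × 3 (NO2(g) must end up as a reactant; ×3 to match 3 NO2(g) in the target): (-3)·(+7.9) = -23.7 kcal
(ii) as written (N2O3(g) already on the product side): +20.0 kcal
(iii) × 2 (scale by 2 for the 2 N2O4(g)): (2)·(+2.2) = +4.4 kcal
(iv) as written (N2O(g) already on the product side): +19.6 kcal
Since enthalpy is a state function, ΔH° = (-3)·(+7.9) + (1)·(+20.0) + (2)·(+2.2) + (1)·(+19.6) = 20.3 kcal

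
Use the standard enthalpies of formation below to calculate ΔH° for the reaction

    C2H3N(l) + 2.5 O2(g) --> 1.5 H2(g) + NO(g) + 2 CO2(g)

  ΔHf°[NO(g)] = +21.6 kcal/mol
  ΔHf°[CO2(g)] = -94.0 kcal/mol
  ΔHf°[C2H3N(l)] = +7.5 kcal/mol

ΔH°rxn = Σ nΔHf°(products) − Σ nΔHf°(reactants).
Products: 3/2·(+0.0) + 1·(+21.6) + 2·(-94.0) = -166.4
Reactants: 1·(+7.5) + 5/2·(+0.0) = +7.5
ΔH° = (-166.4) − (+7.5) = -173.9 kcal/mol

ΔH° = -173.9 kcal/mol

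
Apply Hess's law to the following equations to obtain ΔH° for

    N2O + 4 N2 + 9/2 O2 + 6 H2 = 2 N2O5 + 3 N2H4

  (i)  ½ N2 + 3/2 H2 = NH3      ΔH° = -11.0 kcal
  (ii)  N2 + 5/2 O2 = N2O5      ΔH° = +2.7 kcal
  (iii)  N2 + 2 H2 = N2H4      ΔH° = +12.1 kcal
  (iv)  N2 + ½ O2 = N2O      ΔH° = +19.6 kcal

ΔH° = 22.1 kcal

(i): not needed (NH3 appears nowhere else).
(ii) × 2 (×2 to match 2 N2O5 in the target): (2)·(+2.7) = +5.4 kcal
(iii) × 3 (scale by 3 for the 3 N2H4): (3)·(+12.1) = +36.3 kcal
(iv) reversed (reverse to put N2O on the reactant side): -19.6 kcal
ΔH° = (2)·(+2.7) + (3)·(+12.1) + (-1)·(+19.6) = 22.1 kcal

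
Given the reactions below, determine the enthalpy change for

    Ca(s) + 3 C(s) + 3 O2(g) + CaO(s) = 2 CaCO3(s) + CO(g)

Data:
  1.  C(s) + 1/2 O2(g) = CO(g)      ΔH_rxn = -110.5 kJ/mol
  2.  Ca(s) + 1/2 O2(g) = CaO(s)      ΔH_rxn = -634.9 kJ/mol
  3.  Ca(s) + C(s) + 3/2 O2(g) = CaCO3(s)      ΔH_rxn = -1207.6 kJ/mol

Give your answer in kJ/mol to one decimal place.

ΔH_rxn = -1890.8 kJ/mol

eq. 1 as written (CO(g) already on the product side): -110.5 kJ/mol
eq. 2 reversed (reverse to put CaO(s) on the reactant side): +634.9 kJ/mol
eq. 3 × 2 (×2 to match 2 CaCO3(s) in the target): (2)·(-1207.6) = -2415.2 kJ/mol
Summing the manipulated equations, ΔH_rxn = (1)·(-110.5) + (-1)·(-634.9) + (2)·(-1207.6) = -1890.8 kJ/mol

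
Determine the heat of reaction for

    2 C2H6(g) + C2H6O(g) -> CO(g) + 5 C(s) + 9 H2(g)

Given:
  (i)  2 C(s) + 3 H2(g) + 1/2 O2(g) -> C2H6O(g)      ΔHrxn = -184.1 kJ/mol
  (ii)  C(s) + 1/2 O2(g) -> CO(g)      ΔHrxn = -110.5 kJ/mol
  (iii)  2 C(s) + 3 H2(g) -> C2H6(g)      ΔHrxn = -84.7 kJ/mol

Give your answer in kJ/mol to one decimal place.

ΔHrxn = 243.0 kJ/mol

(i) reversed (C2H6O(g) must end up as a reactant): +184.1 kJ/mol
(ii) as written (CO(g) already on the product side): -110.5 kJ/mol
(iii) reversed and × 2 (reverse to put C2H6(g) on the reactant side; scale by 2 for the 2 C2H6(g)): (-2)·(-84.7) = +169.4 kJ/mol
By Hess's law, ΔHrxn = (+184.1) + (-110.5) + (+169.4) = 243.0 kJ/mol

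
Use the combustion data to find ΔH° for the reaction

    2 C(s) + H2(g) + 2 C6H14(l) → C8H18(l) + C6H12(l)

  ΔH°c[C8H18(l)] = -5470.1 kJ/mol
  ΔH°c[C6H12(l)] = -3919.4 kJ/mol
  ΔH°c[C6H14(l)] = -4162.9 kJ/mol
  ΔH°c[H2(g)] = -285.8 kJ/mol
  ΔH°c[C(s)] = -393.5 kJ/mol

ΔH° = -9.1 kJ/mol

With combustion enthalpies, reactants minus products:
= [2·(-393.5) + 1·(-285.8) + 2·(-4162.9)] − [1·(-5470.1) + 1·(-3919.4)]
= -9.1 kJ/mol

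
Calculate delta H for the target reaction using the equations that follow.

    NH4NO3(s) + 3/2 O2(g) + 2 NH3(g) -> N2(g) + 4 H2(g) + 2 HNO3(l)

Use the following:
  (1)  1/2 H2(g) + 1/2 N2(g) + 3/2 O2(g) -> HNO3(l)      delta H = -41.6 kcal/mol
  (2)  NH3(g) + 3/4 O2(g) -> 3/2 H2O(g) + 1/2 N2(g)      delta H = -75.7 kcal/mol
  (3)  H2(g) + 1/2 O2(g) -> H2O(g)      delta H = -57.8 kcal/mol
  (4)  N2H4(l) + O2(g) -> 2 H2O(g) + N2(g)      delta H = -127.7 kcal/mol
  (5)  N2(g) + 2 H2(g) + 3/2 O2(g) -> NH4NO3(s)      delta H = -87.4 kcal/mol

(1) × 2: (2)·(-41.6) = -83.2 kcal/mol
(2) × 2: (2)·(-75.7) = -151.4 kcal/mol
(3) reversed and × 3: (-3)·(-57.8) = +173.4 kcal/mol
(4): not needed.
(5) reversed: +87.4 kcal/mol
Summing the manipulated equations, delta H = (-83.2) + (-151.4) + (+173.4) + (+87.4) = 26.2 kcal/mol

delta H = 26.2 kcal/mol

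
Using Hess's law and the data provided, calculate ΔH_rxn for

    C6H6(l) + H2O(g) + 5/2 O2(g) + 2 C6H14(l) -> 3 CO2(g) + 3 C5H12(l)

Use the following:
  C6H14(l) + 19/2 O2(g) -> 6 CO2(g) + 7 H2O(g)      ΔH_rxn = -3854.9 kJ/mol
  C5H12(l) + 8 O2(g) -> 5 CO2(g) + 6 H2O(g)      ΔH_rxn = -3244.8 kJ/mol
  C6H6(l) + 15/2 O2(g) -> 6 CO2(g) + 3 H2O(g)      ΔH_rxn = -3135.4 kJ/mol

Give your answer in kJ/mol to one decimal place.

ΔH_rxn = -1110.8 kJ/mol

equation 1 × 2: (2)·(-3854.9) = -7709.8 kJ/mol
equation 2 reversed and × 3: (-3)·(-3244.8) = +9734.4 kJ/mol
equation 3 as written: -3135.4 kJ/mol
ΔH_rxn = (2)·(-3854.9) + (-3)·(-3244.8) + (1)·(-3135.4) = -1110.8 kJ/mol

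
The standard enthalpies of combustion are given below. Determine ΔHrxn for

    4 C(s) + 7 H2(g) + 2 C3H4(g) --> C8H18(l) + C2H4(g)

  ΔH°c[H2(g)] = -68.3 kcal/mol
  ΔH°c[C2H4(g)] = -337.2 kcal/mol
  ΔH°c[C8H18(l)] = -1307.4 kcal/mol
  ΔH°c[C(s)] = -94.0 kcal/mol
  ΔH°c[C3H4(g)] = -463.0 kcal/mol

ΔHrxn = -135.5 kcal/mol

With combustion enthalpies, reactants minus products:
= [4·(-94.0) + 7·(-68.3) + 2·(-463.0)] − [1·(-1307.4) + 1·(-337.2)]
= -135.5 kcal/mol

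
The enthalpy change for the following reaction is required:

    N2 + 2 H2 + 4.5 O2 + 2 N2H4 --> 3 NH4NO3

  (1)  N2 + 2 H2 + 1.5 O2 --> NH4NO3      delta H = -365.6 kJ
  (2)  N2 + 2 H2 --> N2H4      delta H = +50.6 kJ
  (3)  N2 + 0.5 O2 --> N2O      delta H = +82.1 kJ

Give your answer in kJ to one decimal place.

(1) × 3: (3)·(-365.6) = -1096.8 kJ
(2) reversed and × 2: (-2)·(+50.6) = -101.2 kJ
(3): not needed.
delta H = (-1096.8) + (-101.2) = -1198.0 kJ

delta H = -1198.0 kJ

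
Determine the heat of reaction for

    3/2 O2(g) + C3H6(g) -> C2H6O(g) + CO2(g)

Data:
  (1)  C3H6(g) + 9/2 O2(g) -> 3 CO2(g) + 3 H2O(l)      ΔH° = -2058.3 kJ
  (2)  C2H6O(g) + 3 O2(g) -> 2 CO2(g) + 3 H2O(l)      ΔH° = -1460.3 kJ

(1) as written (C3H6(g) already on the reactant side): -2058.3 kJ
(2) reversed (reverse to put C2H6O(g) on the product side): +1460.3 kJ
ΔH° = (1)·(-2058.3) + (-1)·(-1460.3) = -598.0 kJ

ΔH° = -598.0 kJ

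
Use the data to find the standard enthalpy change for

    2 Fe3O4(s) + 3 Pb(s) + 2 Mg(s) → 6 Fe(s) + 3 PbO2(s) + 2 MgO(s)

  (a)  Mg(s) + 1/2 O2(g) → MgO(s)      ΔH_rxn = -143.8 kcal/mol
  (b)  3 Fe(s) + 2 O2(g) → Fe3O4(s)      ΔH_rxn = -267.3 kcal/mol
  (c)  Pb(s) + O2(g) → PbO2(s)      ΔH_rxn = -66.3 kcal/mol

(a) × 2 (scale by 2 for the 2 MgO(s)): (2)·(-143.8) = -287.6 kcal/mol
(b) reversed and × 2 (reverse to put Fe3O4(s) on the reactant side; scale by 2 for the 2 Fe3O4(s)): (-2)·(-267.3) = +534.6 kcal/mol
(c) × 3 (×3 to match 3 PbO2(s) in the target): (3)·(-66.3) = -198.9 kcal/mol
Combining the equations, ΔH_rxn = (-287.6) + (+534.6) + (-198.9) = 48.1 kcal/mol

ΔH_rxn = 48.1 kcal/mol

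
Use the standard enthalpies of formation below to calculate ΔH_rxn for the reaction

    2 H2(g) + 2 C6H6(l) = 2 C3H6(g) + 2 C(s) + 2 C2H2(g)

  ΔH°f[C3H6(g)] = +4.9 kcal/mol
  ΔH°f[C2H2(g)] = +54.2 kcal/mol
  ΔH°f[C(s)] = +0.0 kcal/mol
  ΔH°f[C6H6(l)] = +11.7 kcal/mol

ΔH_rxn = 94.8 kcal/mol

Products: 2·(+4.9) + 2·(+0.0) + 2·(+54.2) = +118.2
Reactants: 2·(+0.0) + 2·(+11.7) = +23.4
ΔH_rxn = (+118.2) − (+23.4) = 94.8 kcal/mol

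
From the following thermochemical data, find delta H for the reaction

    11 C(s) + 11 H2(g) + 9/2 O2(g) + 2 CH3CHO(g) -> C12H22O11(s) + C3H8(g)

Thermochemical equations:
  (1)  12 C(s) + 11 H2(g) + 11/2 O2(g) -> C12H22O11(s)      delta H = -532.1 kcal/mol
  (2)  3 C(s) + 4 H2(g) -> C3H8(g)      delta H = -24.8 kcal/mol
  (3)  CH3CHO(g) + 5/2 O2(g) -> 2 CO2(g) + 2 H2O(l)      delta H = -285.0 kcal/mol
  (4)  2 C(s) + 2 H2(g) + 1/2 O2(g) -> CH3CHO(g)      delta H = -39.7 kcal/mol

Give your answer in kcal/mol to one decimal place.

delta H = -477.5 kcal/mol

(1) as written: -532.1 kcal/mol
(2) as written: -24.8 kcal/mol
(3): not needed.
(4) reversed and × 2: (-2)·(-39.7) = +79.4 kcal/mol
Since enthalpy is a state function, delta H = (-532.1) + (-24.8) + (+79.4) = -477.5 kcal/mol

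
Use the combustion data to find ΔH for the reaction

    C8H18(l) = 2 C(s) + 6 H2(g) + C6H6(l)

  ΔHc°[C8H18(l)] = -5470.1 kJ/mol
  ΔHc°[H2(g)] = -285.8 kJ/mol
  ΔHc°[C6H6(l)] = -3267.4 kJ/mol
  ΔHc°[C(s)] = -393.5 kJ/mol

ΔH = 299.1 kJ/mol

Using ΔH = Σ nΔHc°(reactants) − Σ nΔHc°(products):
= [1·(-5470.1)] − [2·(-393.5) + 6·(-285.8) + 1·(-3267.4)]
= 299.1 kJ/mol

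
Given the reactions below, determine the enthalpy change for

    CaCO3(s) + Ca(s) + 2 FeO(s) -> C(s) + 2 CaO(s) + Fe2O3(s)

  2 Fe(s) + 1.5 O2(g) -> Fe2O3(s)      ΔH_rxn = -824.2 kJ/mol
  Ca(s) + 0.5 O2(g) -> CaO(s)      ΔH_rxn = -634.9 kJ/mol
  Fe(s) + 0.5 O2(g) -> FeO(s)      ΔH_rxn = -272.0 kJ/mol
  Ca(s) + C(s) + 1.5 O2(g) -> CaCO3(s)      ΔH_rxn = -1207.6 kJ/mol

ΔH_rxn = -342.4 kJ/mol

equation 1 as written (Fe2O3(s) already on the product side): -824.2 kJ/mol
equation 2 × 2 (×2 to match 2 CaO(s) in the target): (2)·(-634.9) = -1269.8 kJ/mol
equation 3 reversed and × 2 (FeO(s) must end up as a reactant; ×2 to match 2 FeO(s) in the target): (-2)·(-272.0) = +544.0 kJ/mol
equation 4 reversed (reverse to put CaCO3(s) on the reactant side): +1207.6 kJ/mol
ΔH_rxn = (1)·(-824.2) + (2)·(-634.9) + (-2)·(-272.0) + (-1)·(-1207.6) = -342.4 kJ/mol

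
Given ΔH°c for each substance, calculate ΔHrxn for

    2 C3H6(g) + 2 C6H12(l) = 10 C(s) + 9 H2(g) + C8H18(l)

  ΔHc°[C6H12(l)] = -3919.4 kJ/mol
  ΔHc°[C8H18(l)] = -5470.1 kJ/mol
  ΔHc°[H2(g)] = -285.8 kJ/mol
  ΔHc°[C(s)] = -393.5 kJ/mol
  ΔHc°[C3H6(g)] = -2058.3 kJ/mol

With combustion enthalpies, reactants minus products:
= [2·(-2058.3) + 2·(-3919.4)] − [10·(-393.5) + 9·(-285.8) + 1·(-5470.1)]
= 21.9 kJ/mol

ΔHrxn = 21.9 kJ/mol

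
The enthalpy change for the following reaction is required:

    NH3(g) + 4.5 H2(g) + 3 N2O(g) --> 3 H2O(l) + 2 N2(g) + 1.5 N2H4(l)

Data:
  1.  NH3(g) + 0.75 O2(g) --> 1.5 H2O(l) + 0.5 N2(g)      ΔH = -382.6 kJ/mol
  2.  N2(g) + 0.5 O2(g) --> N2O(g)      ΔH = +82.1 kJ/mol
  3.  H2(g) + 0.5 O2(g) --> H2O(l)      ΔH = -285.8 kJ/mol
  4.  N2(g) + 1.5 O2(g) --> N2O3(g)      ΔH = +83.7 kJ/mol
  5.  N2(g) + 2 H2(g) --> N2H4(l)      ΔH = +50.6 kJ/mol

eq. 1 as written: -382.6 kJ/mol
eq. 2 reversed and × 3: (-3)·(+82.1) = -246.3 kJ/mol
eq. 3 × 3/2: (3/2)·(-285.8) = -428.7 kJ/mol
eq. 4: not needed.
eq. 5 × 3/2: (3/2)·(+50.6) = +75.9 kJ/mol
ΔH = (1)·(-382.6) + (-3)·(+82.1) + (3/2)·(-285.8) + (3/2)·(+50.6) = -981.7 kJ/mol

ΔH = -981.7 kJ/mol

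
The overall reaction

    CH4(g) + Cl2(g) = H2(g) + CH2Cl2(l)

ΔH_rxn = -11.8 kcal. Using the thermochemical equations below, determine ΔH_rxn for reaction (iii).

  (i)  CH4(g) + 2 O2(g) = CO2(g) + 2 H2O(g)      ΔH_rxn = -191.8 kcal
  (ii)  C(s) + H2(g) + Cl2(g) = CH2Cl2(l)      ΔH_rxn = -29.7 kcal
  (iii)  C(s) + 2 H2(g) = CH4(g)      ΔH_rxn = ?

(i): not needed (CO2(g) appears nowhere else).
(ii) as written (CH2Cl2(l) already on the product side): -29.7 kcal
(iii) reversed: contributes −x
-11.8 = (-29.7) − x
x = (-11.8 − (-29.7)) / (-1) = -17.9 kcal

ΔH_rxn = -17.9 kcal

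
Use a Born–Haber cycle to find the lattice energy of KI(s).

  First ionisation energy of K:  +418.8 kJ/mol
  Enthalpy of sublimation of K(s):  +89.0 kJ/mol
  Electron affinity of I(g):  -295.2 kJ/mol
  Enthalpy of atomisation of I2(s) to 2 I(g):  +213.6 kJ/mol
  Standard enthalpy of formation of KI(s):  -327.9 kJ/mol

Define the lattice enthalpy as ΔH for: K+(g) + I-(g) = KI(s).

ΔHf° = 1·ΔHsub + 1·(ΣIE) + 1/2·D(I2) + 1·EA + U
-327.9 = 1·(+89.0) + 1·(+418.8) + 1/2·(+213.6) + 1·(-295.2) + U
U = -327.9 − (+319.4) = -647.3 kJ/mol

U = -647.3 kJ/mol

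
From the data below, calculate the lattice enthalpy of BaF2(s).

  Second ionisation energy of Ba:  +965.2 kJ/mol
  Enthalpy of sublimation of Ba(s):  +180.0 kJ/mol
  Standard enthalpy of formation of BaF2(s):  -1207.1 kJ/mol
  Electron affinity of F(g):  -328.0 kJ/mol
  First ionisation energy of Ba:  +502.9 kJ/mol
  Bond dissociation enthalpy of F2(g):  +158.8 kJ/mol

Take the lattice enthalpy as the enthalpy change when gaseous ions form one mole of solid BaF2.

U = -2358.0 kJ/mol

ΔHf° = 1·ΔHsub + 1·(ΣIE) + 1·D(F2) + 2·EA + U
-1207.1 = 1·(+180.0) + 1·(+1468.1) + 1·(+158.8) + 2·(-328.0) + U
U = -1207.1 − (+1150.9) = -2358.0 kJ/mol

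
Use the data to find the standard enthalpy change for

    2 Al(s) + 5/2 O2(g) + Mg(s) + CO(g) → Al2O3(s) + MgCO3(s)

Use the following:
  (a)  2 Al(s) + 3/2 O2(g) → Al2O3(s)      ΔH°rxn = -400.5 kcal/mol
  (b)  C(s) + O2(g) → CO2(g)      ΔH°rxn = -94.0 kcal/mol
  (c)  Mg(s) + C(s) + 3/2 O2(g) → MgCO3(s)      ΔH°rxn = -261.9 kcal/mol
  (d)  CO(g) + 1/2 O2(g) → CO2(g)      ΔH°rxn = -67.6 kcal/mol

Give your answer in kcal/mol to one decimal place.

(a) as written: -400.5 kcal/mol
(b) reversed: +94.0 kcal/mol
(c) as written: -261.9 kcal/mol
(d) as written: -67.6 kcal/mol
ΔH°rxn = (1)·(-400.5) + (-1)·(-94.0) + (1)·(-261.9) + (1)·(-67.6) = -636.0 kcal/mol

ΔH°rxn = -636.0 kcal/mol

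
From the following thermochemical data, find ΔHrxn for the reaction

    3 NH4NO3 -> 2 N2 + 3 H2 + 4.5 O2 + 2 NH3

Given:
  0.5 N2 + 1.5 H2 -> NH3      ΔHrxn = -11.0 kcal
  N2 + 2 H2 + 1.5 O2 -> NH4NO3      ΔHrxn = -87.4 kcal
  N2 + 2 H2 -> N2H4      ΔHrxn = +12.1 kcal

equation 1 × 2 (×2 to match 2 NH3 in the target): (2)·(-11.0) = -22.0 kcal
equation 2 reversed and × 3 (NH4NO3 must end up as a reactant; scale by 3 for the 3 NH4NO3): (-3)·(-87.4) = +262.2 kcal
equation 3: not needed (N2H4 appears nowhere else).
Since enthalpy is a state function, ΔHrxn = (2)·(-11.0) + (-3)·(-87.4) = 240.2 kcal

ΔHrxn = 240.2 kcal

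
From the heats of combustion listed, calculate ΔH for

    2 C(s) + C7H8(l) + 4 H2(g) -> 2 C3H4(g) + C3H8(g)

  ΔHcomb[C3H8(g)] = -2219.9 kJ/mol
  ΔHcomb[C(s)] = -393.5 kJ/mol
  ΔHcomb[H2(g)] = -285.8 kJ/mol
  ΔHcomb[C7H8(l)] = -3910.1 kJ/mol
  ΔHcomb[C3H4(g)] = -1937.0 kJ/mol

With combustion enthalpies, reactants minus products:
= [2·(-393.5) + 1·(-3910.1) + 4·(-285.8)] − [2·(-1937.0) + 1·(-2219.9)]
= 253.6 kJ/mol

ΔH = 253.6 kJ/mol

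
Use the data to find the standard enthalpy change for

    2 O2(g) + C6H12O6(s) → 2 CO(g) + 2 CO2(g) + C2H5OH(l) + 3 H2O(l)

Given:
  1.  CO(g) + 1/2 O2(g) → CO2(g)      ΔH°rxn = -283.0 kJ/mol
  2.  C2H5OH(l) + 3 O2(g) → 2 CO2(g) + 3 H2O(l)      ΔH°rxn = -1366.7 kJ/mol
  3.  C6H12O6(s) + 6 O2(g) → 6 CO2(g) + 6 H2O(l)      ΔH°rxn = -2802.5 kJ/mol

eq. 1 reversed and × 2 (reverse to put CO(g) on the product side; ×2 to match 2 CO(g) in the target): (-2)·(-283.0) = +566.0 kJ/mol
eq. 2 reversed (C2H5OH(l) must end up as a product): +1366.7 kJ/mol
eq. 3 as written (C6H12O6(s) already on the reactant side): -2802.5 kJ/mol
Combining the equations, ΔH°rxn = (+566.0) + (+1366.7) + (-2802.5) = -869.8 kJ/mol

ΔH°rxn = -869.8 kJ/mol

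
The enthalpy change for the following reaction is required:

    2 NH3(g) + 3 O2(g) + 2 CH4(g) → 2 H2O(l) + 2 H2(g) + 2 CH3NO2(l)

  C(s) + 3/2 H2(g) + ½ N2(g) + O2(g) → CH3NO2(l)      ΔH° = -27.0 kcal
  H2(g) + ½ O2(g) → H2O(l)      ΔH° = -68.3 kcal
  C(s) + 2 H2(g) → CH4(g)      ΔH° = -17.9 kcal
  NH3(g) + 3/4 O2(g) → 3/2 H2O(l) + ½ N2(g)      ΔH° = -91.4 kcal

ΔH° = -132.7 kcal

equation 1 × 2: (2)·(-27.0) = -54.0 kcal
equation 2 reversed: +68.3 kcal
equation 3 reversed and × 2: (-2)·(-17.9) = +35.8 kcal
equation 4 × 2: (2)·(-91.4) = -182.8 kcal
By Hess's law, ΔH° = (2)·(-27.0) + (-1)·(-68.3) + (-2)·(-17.9) + (2)·(-91.4) = -132.7 kcal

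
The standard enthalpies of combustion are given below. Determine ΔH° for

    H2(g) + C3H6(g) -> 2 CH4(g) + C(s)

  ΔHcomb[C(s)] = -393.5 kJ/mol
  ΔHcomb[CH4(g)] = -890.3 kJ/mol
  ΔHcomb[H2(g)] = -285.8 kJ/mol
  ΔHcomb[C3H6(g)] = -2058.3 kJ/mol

ΔH° = -170.0 kJ/mol

Using ΔH = Σ nΔHc°(reactants) − Σ nΔHc°(products):
= [1·(-285.8) + 1·(-2058.3)] − [2·(-890.3) + 1·(-393.5)]
= -170.0 kJ/mol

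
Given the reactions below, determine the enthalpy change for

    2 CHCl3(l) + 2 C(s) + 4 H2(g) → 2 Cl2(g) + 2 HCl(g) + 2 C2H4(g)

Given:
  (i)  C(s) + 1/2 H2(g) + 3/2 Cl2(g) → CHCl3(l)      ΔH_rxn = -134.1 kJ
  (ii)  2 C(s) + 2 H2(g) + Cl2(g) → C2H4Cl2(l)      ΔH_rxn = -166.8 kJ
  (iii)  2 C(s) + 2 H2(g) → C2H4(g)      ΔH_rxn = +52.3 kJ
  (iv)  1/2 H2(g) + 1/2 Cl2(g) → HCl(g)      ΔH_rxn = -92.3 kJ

(i) reversed and × 2: (-2)·(-134.1) = +268.2 kJ
(ii): not needed.
(iii) × 2: (2)·(+52.3) = +104.6 kJ
(iv) × 2: (2)·(-92.3) = -184.6 kJ
Since enthalpy is a state function, ΔH_rxn = (-2)·(-134.1) + (2)·(+52.3) + (2)·(-92.3) = 188.2 kJ

ΔH_rxn = 188.2 kJ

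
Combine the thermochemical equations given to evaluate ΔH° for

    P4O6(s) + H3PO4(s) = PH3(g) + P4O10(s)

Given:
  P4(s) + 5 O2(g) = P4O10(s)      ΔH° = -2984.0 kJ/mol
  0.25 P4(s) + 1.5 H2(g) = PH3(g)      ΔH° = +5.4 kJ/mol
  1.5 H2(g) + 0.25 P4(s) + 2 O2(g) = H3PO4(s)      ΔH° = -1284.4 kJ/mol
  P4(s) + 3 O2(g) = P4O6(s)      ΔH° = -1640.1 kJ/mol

equation 1 as written: -2984.0 kJ/mol
equation 2 as written: +5.4 kJ/mol
equation 3 reversed: +1284.4 kJ/mol
equation 4 reversed: +1640.1 kJ/mol
Summing the manipulated equations, ΔH° = (1)·(-2984.0) + (1)·(+5.4) + (-1)·(-1284.4) + (-1)·(-1640.1) = -54.1 kJ/mol

ΔH° = -54.1 kJ/mol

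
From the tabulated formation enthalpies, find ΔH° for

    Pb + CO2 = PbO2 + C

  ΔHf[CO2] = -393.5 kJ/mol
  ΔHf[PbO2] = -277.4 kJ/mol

ΔH° = 116.1 kJ/mol

Products: 1·(-277.4) + 1·(+0.0) = -277.4
Reactants: 1·(+0.0) + 1·(-393.5) = -393.5
ΔH° = (-277.4) − (-393.5) = 116.1 kJ/mol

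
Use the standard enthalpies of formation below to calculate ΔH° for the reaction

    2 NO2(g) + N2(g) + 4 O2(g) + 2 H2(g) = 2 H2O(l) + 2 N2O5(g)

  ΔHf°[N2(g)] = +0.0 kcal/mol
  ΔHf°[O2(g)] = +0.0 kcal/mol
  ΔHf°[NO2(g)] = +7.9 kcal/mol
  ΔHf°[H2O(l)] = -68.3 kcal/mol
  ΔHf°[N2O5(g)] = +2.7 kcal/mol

ΔH° = -147.0 kcal/mol

Products: 2·(-68.3) + 2·(+2.7) = -131.2
Reactants: 2·(+7.9) + 1·(+0.0) + 4·(+0.0) + 2·(+0.0) = +15.8
ΔH° = (-131.2) − (+15.8) = -147.0 kcal/mol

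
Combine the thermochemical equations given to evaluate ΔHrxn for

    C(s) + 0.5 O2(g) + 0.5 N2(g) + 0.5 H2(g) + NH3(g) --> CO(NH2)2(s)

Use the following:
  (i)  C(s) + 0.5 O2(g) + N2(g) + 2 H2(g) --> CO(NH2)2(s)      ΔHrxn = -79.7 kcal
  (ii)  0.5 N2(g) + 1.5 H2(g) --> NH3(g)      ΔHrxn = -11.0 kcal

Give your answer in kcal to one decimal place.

(i) as written (CO(NH2)2(s) already on the product side): -79.7 kcal
(ii) reversed (reverse to put NH3(g) on the reactant side): +11.0 kcal
Since enthalpy is a state function, ΔHrxn = (-79.7) + (+11.0) = -68.7 kcal

ΔHrxn = -68.7 kcal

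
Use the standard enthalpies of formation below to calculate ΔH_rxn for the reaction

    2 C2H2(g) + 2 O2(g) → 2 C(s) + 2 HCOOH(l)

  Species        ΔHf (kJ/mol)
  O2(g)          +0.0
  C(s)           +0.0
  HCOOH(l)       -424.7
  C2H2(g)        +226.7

Products: 2·(+0.0) + 2·(-424.7) = -849.4
Reactants: 2·(+226.7) + 2·(+0.0) = +453.4
ΔH_rxn = (-849.4) − (+453.4) = -1302.8 kJ/mol

ΔH_rxn = -1302.8 kJ/mol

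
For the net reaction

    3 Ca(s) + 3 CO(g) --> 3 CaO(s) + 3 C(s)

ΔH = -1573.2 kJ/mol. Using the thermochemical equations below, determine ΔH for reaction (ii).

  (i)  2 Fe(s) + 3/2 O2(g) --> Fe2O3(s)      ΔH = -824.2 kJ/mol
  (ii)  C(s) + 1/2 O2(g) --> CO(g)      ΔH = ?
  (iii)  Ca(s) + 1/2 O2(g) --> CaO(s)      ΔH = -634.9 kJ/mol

ΔH = -110.5 kJ/mol

(i): not needed (Fe(s) appears nowhere else).
(ii) reversed and × 3 (reverse to put CO(g) on the reactant side; ×3 to match 3 CO(g) in the target): contributes −3·x
(iii) × 3 (×3 to match 3 CaO(s) in the target): (3)·(-634.9) = -1904.7 kJ/mol
-1573.2 = (-1904.7) − 3·x
x = (-1573.2 − (-1904.7)) / (-3) = -110.5 kJ/mol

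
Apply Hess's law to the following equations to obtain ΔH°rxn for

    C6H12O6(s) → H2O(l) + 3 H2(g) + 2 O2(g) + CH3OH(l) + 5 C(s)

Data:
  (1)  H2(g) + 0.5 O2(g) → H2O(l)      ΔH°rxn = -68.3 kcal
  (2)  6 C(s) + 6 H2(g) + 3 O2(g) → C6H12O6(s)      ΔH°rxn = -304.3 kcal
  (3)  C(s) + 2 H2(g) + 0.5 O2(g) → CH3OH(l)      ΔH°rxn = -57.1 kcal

ΔH°rxn = 178.9 kcal

(1) as written (H2O(l) already on the product side): -68.3 kcal
(2) reversed (reverse to put C6H12O6(s) on the reactant side): +304.3 kcal
(3) as written (CH3OH(l) already on the product side): -57.1 kcal
Since enthalpy is a state function, ΔH°rxn = (-68.3) + (+304.3) + (-57.1) = 178.9 kcal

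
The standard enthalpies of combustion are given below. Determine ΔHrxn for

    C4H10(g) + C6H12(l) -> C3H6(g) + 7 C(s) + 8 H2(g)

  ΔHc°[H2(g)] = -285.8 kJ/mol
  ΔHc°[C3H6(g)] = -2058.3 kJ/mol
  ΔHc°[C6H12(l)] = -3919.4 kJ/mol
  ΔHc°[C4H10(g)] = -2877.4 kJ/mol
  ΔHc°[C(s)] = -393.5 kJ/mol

ΔHrxn = 302.4 kJ/mol

Using ΔH = Σ nΔHc°(reactants) − Σ nΔHc°(products):
= [1·(-2877.4) + 1·(-3919.4)] − [1·(-2058.3) + 7·(-393.5) + 8·(-285.8)]
= 302.4 kJ/mol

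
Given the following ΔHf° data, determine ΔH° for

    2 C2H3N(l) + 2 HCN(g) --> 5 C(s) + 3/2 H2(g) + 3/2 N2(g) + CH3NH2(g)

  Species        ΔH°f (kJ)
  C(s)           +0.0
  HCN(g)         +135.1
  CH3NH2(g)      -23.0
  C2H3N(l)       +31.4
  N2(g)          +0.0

ΔH° = -356.0 kJ

Products: 5·(+0.0) + 3/2·(+0.0) + 3/2·(+0.0) + 1·(-23.0) = -23.0
Reactants: 2·(+31.4) + 2·(+135.1) = +333.0
ΔH° = (-23.0) − (+333.0) = -356.0 kJ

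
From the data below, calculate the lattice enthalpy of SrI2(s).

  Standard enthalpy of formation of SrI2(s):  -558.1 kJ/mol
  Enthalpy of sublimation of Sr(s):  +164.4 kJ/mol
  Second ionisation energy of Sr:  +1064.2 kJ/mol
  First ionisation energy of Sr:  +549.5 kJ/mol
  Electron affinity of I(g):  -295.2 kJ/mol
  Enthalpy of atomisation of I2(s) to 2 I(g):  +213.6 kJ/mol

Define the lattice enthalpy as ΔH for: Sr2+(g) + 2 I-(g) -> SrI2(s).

ΔHf° = 1·ΔHsub + 1·(ΣIE) + 1·D(I2) + 2·EA + U
-558.1 = 1·(+164.4) + 1·(+1613.7) + 1·(+213.6) + 2·(-295.2) + U
U = -558.1 − (+1401.3) = -1959.4 kJ/mol

U = -1959.4 kJ/mol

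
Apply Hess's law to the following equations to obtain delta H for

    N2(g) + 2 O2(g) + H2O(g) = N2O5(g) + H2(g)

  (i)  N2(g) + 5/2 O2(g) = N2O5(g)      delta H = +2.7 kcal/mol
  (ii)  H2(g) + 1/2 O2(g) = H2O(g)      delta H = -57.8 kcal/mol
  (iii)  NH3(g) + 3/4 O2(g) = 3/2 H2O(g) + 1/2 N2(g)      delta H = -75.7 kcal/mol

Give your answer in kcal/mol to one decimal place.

(i) as written (N2O5(g) already on the product side): +2.7 kcal/mol
(ii) reversed (H2(g) must end up as a product): +57.8 kcal/mol
(iii): not needed (NH3(g) appears nowhere else).
delta H = (1)·(+2.7) + (-1)·(-57.8) = 60.5 kcal/mol

delta H = 60.5 kcal/mol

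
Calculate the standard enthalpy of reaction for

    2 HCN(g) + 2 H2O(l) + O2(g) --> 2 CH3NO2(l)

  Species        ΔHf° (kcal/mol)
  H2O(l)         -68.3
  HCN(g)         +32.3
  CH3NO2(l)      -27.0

Products: 2·(-27.0) = -54.0
Reactants: 2·(+32.3) + 2·(-68.3) + 1·(+0.0) = -72.0
ΔH_rxn = (-54.0) − (-72.0) = 18.0 kcal/mol

ΔH_rxn = 18.0 kcal/mol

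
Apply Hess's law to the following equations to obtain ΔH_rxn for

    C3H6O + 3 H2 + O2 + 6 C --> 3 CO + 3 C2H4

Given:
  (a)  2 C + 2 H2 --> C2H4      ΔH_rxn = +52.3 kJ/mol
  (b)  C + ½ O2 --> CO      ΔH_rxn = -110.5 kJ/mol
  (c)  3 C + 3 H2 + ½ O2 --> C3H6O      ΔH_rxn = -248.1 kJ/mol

ΔH_rxn = 73.5 kJ/mol

(a) × 3 (×3 to match 3 C2H4 in the target): (3)·(+52.3) = +156.9 kJ/mol
(b) × 3 (scale by 3 for the 3 CO): (3)·(-110.5) = -331.5 kJ/mol
(c) reversed (C3H6O must end up as a reactant): +248.1 kJ/mol
By Hess's law, ΔH_rxn = (+156.9) + (-331.5) + (+248.1) = 73.5 kJ/mol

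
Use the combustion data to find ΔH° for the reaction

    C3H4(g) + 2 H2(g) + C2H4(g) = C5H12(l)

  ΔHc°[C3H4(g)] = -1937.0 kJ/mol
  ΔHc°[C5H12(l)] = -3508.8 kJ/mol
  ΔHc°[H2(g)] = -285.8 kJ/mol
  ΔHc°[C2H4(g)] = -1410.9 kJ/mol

With combustion enthalpies, reactants minus products:
= [1·(-1937.0) + 2·(-285.8) + 1·(-1410.9)] − [1·(-3508.8)]
= -410.7 kJ/mol

ΔH° = -410.7 kJ/mol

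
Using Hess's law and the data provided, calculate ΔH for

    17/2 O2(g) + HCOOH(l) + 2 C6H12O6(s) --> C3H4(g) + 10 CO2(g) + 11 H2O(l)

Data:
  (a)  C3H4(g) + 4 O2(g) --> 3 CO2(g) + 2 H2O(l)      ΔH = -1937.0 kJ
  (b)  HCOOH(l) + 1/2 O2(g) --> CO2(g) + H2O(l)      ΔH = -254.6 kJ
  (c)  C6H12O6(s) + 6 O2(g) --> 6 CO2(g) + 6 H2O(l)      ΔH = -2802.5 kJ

ΔH = -3922.6 kJ

(a) reversed (C3H4(g) must end up as a product): +1937.0 kJ
(b) as written (HCOOH(l) already on the reactant side): -254.6 kJ
(c) × 2 (×2 to match 2 C6H12O6(s) in the target): (2)·(-2802.5) = -5605.0 kJ
By Hess's law, ΔH = (+1937.0) + (-254.6) + (-5605.0) = -3922.6 kJ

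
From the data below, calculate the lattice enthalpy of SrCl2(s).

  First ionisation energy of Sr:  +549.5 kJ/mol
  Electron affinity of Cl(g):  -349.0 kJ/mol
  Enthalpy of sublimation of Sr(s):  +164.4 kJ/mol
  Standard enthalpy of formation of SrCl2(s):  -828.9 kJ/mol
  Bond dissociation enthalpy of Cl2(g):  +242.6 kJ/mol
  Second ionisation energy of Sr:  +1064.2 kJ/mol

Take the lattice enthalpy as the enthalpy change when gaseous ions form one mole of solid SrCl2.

U = -2151.6 kJ/mol

ΔHf° = 1·ΔHsub + 1·(ΣIE) + 1·D(Cl2) + 2·EA + U
-828.9 = 1·(+164.4) + 1·(+1613.7) + 1·(+242.6) + 2·(-349.0) + U
U = -828.9 − (+1322.7) = -2151.6 kJ/mol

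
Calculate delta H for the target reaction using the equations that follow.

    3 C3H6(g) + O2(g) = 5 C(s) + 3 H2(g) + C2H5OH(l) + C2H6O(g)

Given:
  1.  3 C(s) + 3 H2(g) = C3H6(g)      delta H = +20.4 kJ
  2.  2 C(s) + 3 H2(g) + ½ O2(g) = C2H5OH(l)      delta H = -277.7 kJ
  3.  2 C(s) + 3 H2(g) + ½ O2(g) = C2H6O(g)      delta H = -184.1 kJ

eq. 1 reversed and × 3 (C3H6(g) must end up as a reactant; ×3 to match 3 C3H6(g) in the target): (-3)·(+20.4) = -61.2 kJ
eq. 2 as written (C2H5OH(l) already on the product side): -277.7 kJ
eq. 3 as written (C2H6O(g) already on the product side): -184.1 kJ
Summing the manipulated equations, delta H = (-3)·(+20.4) + (1)·(-277.7) + (1)·(-184.1) = -523.0 kJ

delta H = -523.0 kJ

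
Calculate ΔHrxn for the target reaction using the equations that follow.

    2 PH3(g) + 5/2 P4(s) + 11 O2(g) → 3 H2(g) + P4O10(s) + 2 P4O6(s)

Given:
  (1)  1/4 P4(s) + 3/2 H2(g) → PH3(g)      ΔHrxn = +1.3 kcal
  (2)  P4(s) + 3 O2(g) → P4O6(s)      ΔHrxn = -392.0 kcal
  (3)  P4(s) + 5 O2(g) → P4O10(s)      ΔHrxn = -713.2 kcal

(1) reversed and × 2 (PH3(g) must end up as a reactant; ×2 to match 2 PH3(g) in the target): (-2)·(+1.3) = -2.6 kcal
(2) × 2 (scale by 2 for the 2 P4O6(s)): (2)·(-392.0) = -784.0 kcal
(3) as written (P4O10(s) already on the product side): -713.2 kcal
ΔHrxn = (-2)·(+1.3) + (2)·(-392.0) + (1)·(-713.2) = -1499.8 kcal

ΔHrxn = -1499.8 kcal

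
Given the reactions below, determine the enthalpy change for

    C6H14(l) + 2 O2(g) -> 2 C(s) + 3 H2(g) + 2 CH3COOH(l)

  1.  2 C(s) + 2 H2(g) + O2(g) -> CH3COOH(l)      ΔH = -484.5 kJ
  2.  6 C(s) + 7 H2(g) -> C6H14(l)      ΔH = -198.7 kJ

ΔH = -770.3 kJ

eq. 1 × 2: (2)·(-484.5) = -969.0 kJ
eq. 2 reversed: +198.7 kJ
ΔH = (2)·(-484.5) + (-1)·(-198.7) = -770.3 kJ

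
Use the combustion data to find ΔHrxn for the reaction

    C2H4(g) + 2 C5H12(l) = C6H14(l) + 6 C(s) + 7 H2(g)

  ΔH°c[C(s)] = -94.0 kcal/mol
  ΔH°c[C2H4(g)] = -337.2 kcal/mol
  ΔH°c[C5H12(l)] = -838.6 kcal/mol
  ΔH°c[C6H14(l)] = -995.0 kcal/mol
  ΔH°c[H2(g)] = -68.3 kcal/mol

With combustion enthalpies, reactants minus products:
= [1·(-337.2) + 2·(-838.6)] − [1·(-995.0) + 6·(-94.0) + 7·(-68.3)]
= 22.7 kcal/mol

ΔHrxn = 22.7 kcal/mol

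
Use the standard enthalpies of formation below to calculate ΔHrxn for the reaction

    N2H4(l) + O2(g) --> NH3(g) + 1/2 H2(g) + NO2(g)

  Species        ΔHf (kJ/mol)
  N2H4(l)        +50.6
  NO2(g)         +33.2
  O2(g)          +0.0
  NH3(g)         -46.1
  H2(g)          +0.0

ΔHrxn = -63.5 kJ/mol

Products: 1·(-46.1) + 1/2·(+0.0) + 1·(+33.2) = -12.9
Reactants: 1·(+50.6) + 1·(+0.0) = +50.6
ΔHrxn = (-12.9) − (+50.6) = -63.5 kJ/mol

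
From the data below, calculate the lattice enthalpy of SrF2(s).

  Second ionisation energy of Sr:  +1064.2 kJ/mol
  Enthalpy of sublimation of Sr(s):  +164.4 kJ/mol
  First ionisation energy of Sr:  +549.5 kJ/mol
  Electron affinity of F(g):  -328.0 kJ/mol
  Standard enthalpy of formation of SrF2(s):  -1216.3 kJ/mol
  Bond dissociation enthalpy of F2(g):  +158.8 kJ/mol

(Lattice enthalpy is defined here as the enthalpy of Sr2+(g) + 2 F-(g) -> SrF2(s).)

U = -2497.2 kJ/mol

ΔHf° = 1·ΔHsub + 1·(ΣIE) + 1·D(F2) + 2·EA + U
-1216.3 = 1·(+164.4) + 1·(+1613.7) + 1·(+158.8) + 2·(-328.0) + U
U = -1216.3 − (+1280.9) = -2497.2 kJ/mol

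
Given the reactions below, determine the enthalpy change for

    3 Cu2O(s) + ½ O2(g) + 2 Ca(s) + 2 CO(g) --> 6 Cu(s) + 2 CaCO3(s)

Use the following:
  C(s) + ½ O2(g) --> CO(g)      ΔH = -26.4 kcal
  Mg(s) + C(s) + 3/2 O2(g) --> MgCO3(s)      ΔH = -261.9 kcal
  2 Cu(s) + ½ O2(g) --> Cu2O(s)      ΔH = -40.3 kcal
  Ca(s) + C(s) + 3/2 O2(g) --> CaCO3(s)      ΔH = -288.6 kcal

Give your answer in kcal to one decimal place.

equation 1 reversed and × 2 (CO(g) must end up as a reactant; scale by 2 for the 2 CO(g)): (-2)·(-26.4) = +52.8 kcal
equation 2: not needed (MgCO3(s) appears nowhere else).
equation 3 reversed and × 3 (Cu2O(s) must end up as a reactant; ×3 to match 3 Cu2O(s) in the target): (-3)·(-40.3) = +120.9 kcal
equation 4 × 2 (scale by 2 for the 2 CaCO3(s)): (2)·(-288.6) = -577.2 kcal
By Hess's law, ΔH = (+52.8) + (+120.9) + (-577.2) = -403.5 kcal

ΔH = -403.5 kcal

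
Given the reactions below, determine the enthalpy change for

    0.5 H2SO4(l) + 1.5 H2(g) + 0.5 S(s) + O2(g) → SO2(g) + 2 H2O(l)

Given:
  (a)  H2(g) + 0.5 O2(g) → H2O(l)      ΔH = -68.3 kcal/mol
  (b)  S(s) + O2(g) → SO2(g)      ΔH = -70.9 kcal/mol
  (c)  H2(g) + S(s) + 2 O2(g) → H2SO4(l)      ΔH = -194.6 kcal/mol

(a) × 2: (2)·(-68.3) = -136.6 kcal/mol
(b) as written: -70.9 kcal/mol
(c) reversed and × 1/2: (-1/2)·(-194.6) = +97.3 kcal/mol
By Hess's law, ΔH = (2)·(-68.3) + (1)·(-70.9) + (-1/2)·(-194.6) = -110.2 kcal/mol

ΔH = -110.2 kcal/mol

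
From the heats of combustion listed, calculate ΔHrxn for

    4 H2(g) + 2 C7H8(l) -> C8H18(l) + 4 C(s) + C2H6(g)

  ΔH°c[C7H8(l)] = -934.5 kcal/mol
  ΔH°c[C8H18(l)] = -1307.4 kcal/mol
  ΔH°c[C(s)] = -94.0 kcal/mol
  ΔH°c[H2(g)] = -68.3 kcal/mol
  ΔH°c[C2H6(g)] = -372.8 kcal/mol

With combustion enthalpies, reactants minus products:
= [4·(-68.3) + 2·(-934.5)] − [1·(-1307.4) + 4·(-94.0) + 1·(-372.8)]
= -86.0 kcal/mol

ΔHrxn = -86.0 kcal/mol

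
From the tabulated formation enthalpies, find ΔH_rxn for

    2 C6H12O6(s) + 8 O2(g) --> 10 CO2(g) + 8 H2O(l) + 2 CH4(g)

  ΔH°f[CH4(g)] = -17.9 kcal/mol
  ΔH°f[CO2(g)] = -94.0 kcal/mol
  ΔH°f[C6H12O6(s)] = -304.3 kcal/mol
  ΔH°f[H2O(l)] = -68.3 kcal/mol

ΔH_rxn = -913.6 kcal/mol

ΔH°rxn = Σ nΔHf°(products) − Σ nΔHf°(reactants).
Products: 10·(-94.0) + 8·(-68.3) + 2·(-17.9) = -1522.2
Reactants: 2·(-304.3) + 8·(+0.0) = -608.6
ΔH_rxn = (-1522.2) − (-608.6) = -913.6 kcal/mol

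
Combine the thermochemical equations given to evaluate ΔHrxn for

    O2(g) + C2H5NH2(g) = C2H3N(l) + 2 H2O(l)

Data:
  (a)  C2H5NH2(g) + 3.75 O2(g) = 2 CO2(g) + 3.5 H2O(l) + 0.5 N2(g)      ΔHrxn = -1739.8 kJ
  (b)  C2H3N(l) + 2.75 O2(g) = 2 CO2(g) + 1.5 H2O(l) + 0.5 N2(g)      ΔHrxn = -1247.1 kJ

ΔHrxn = -492.7 kJ

(a) as written (C2H5NH2(g) already on the reactant side): -1739.8 kJ
(b) reversed (C2H3N(l) must end up as a product): +1247.1 kJ
ΔHrxn = (-1739.8) + (+1247.1) = -492.7 kJ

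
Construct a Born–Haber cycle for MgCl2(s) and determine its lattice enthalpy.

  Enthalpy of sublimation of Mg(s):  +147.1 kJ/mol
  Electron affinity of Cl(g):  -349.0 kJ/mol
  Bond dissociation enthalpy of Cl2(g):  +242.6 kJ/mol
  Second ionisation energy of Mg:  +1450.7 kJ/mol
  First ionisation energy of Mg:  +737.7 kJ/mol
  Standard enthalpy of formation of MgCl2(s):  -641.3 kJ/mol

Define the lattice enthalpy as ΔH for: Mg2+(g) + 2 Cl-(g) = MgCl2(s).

U = -2521.4 kJ/mol

ΔHf° = 1·ΔHsub + 1·(ΣIE) + 1·D(Cl2) + 2·EA + U
-641.3 = 1·(+147.1) + 1·(+2188.4) + 1·(+242.6) + 2·(-349.0) + U
U = -641.3 − (+1880.1) = -2521.4 kJ/mol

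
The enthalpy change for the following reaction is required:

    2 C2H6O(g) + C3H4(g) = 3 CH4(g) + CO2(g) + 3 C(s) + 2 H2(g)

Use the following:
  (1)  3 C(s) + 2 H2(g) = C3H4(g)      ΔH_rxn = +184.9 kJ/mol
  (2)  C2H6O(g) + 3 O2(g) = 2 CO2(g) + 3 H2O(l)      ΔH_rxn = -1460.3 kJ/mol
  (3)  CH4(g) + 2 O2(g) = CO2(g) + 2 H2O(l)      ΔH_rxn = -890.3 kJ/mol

(1) reversed (C3H4(g) must end up as a reactant): -184.9 kJ/mol
(2) × 2 (×2 to match 2 C2H6O(g) in the target): (2)·(-1460.3) = -2920.6 kJ/mol
(3) reversed and × 3 (CH4(g) must end up as a product; scale by 3 for the 3 CH4(g)): (-3)·(-890.3) = +2670.9 kJ/mol
ΔH_rxn = (-1)·(+184.9) + (2)·(-1460.3) + (-3)·(-890.3) = -434.6 kJ/mol

ΔH_rxn = -434.6 kJ/mol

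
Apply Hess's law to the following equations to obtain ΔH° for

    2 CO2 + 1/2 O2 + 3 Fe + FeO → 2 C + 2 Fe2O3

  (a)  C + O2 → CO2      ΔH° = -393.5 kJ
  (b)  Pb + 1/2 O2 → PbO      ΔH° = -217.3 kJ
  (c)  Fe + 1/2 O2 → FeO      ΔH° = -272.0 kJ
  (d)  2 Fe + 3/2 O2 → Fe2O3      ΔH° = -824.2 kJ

ΔH° = -589.4 kJ

(a) reversed and × 2 (CO2 must end up as a reactant; scale by 2 for the 2 CO2): (-2)·(-393.5) = +787.0 kJ
(b): not needed (Pb appears nowhere else).
(c) reversed (FeO must end up as a reactant): +272.0 kJ
(d) × 2 (×2 to match 2 Fe2O3 in the target): (2)·(-824.2) = -1648.4 kJ
ΔH° = (+787.0) + (+272.0) + (-1648.4) = -589.4 kJ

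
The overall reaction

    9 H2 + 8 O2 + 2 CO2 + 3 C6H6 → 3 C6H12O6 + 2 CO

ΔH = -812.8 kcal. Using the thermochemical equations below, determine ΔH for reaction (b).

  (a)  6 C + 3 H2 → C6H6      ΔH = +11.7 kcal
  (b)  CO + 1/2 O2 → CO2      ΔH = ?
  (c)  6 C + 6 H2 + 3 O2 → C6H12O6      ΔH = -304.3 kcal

ΔH = -67.6 kcal

(a) reversed and × 3: (-3)·(+11.7) = -35.1 kcal
(b) reversed and × 2: contributes −2·x
(c) × 3: (3)·(-304.3) = -912.9 kcal
-812.8 = (-35.1) + (-912.9) − 2·x
x = (-812.8 − (-948.0)) / (-2) = -67.6 kcal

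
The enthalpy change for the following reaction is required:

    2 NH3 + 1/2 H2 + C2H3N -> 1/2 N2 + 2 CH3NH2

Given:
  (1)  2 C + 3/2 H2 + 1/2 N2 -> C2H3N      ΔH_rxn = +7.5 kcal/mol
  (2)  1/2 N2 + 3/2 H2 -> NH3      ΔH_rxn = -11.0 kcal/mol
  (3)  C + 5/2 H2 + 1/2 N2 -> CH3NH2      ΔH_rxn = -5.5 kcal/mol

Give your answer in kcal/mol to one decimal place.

ΔH_rxn = 3.5 kcal/mol

(1) reversed: -7.5 kcal/mol
(2) reversed and × 2: (-2)·(-11.0) = +22.0 kcal/mol
(3) × 2: (2)·(-5.5) = -11.0 kcal/mol
ΔH_rxn = (-1)·(+7.5) + (-2)·(-11.0) + (2)·(-5.5) = 3.5 kcal/mol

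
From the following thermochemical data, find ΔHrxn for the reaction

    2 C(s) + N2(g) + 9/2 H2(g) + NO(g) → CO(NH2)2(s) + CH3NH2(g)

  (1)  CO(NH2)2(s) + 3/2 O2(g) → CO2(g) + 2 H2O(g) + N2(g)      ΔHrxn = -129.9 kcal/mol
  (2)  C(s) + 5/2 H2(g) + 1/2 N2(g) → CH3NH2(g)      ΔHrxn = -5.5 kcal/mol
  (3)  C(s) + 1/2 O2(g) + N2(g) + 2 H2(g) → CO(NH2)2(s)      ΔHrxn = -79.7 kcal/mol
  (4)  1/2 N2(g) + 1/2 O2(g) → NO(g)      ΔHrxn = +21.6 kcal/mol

(1): not needed.
(2) as written: -5.5 kcal/mol
(3) as written: -79.7 kcal/mol
(4) reversed: -21.6 kcal/mol
By Hess's law, ΔHrxn = (1)·(-5.5) + (1)·(-79.7) + (-1)·(+21.6) = -106.8 kcal/mol

ΔHrxn = -106.8 kcal/mol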